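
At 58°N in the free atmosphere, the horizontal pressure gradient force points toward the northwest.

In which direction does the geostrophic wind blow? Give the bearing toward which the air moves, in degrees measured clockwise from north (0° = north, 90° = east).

The pressure-gradient force points toward the northwest (bearing 315°).
Geostrophic balance: in the Northern Hemisphere the Coriolis force deflects motion to the right, so the geostrophic wind blows 90° to the right of the pressure-gradient force (low pressure on the left).
Rotating 315° by 90° clockwise gives 045° — the wind blows toward the northeast.

045°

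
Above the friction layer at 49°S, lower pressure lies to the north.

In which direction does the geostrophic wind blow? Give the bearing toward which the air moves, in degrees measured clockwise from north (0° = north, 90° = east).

270°

The pressure-gradient force points toward the north (bearing 000°).
Geostrophic balance: in the Southern Hemisphere the Coriolis force deflects motion to the left, so the geostrophic wind blows 90° to the left of the pressure-gradient force (low pressure on the right).
Rotating 000° by 90° counterclockwise gives 270° — the wind blows toward the west.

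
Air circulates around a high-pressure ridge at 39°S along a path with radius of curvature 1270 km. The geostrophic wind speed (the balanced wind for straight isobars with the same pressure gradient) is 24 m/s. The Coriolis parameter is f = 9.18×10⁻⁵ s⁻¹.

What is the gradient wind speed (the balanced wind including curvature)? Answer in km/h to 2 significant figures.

120 km/h

Around a high, pressure-gradient force acts outward with centrifugal, so Coriolis balances both:
fV = (1/ρ)|∂P/∂n| + V²/R  →  V² − fR·V + fR·V_g = 0
With fR = 9.18×10⁻⁵ × 1270×10³ m = 117 m/s:
V = [fR − √((fR)² − 4 fR V_g)]/2 = [117 − √(117² − 4×117×24)]/2 = 33.8 m/s
Supergeostrophic (V > V_g = 24 m/s), as expected around a high.
Converting: 33.8 m/s × 3.6 = 120 km/h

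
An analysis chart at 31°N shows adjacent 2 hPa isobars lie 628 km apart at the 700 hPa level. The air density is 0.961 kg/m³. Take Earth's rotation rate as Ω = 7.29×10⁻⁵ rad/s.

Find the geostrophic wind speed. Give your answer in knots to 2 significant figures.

Coriolis parameter at 31°N:
f = 2Ω sin φ = 2 × 7.29×10⁻⁵ × sin 31° = 7.51×10⁻⁵ s⁻¹
Pressure gradient: |∂P/∂n| = 200 Pa / 628000 m = 3.18×10⁻⁴ Pa/m
Geostrophic balance (pressure-gradient force = Coriolis force):
V_g = (1/(fρ)) |∂P/∂n| = 3.18×10⁻⁴ / (7.51×10⁻⁵ × 0.961) = 4.41 m/s
Converting: 4.41 m/s × 1.944 = 8.6 knots

8.6 knots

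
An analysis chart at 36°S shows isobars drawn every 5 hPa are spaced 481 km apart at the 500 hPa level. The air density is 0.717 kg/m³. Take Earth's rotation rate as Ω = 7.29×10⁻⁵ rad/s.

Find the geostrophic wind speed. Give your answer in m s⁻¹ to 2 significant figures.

17 m s⁻¹

Coriolis parameter at 36°S:
f = 2Ω sin φ = 2 × 7.29×10⁻⁵ × sin 36° = 8.57×10⁻⁵ s⁻¹
Pressure gradient: |∂P/∂n| = 500 Pa / 481000 m = 1.04×10⁻³ Pa/m
Geostrophic balance (pressure-gradient force = Coriolis force):
V_g = (1/(fρ)) |∂P/∂n| = 1.04×10⁻³ / (8.57×10⁻⁵ × 0.717) = 16.9 m/s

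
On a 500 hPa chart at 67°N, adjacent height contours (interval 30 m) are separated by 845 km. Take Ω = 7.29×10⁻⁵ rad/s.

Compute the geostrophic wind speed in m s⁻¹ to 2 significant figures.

2.6 m s⁻¹

Coriolis parameter at 67°N:
f = 2Ω sin φ = 2 × 7.29×10⁻⁵ × sin 67° = 1.34×10⁻⁴ s⁻¹
Height gradient: |∂Z/∂n| = 30 m / 845000 m = 3.55×10⁻⁵
On a pressure surface, geostrophic balance gives V_g = (g/f)|∂Z/∂n|:
V_g = 9.81 × 3.55×10⁻⁵ / 1.34×10⁻⁴ = 2.60 m/s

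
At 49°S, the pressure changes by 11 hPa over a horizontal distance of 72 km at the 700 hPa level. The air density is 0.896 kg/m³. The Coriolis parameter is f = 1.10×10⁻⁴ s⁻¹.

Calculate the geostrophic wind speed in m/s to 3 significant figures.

Pressure gradient: |∂P/∂n| = 1100 Pa / 72000 m = 1.53×10⁻² Pa/m
Geostrophic balance (pressure-gradient force = Coriolis force):
V_g = (1/(fρ)) |∂P/∂n| = 1.53×10⁻² / (1.10×10⁻⁴ × 0.896) = 155 m/s

155 m/s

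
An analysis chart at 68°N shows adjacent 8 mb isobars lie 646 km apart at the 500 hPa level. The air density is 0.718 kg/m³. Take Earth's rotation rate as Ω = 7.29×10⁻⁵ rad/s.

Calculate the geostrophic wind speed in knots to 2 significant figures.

Coriolis parameter at 68°N:
f = 2Ω sin φ = 2 × 7.29×10⁻⁵ × sin 68° = 1.35×10⁻⁴ s⁻¹
Pressure gradient: |∂P/∂n| = 800 Pa / 646000 m = 1.24×10⁻³ Pa/m
Geostrophic balance (pressure-gradient force = Coriolis force):
V_g = (1/(fρ)) |∂P/∂n| = 1.24×10⁻³ / (1.35×10⁻⁴ × 0.718) = 12.8 m/s
Converting: 12.8 m/s × 1.944 = 25 knots

25 knots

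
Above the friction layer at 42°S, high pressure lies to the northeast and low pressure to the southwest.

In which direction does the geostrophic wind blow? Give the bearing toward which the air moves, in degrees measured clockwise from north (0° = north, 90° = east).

The pressure-gradient force points toward the southwest (bearing 225°).
Geostrophic balance: in the Southern Hemisphere the Coriolis force deflects motion to the left, so the geostrophic wind blows 90° to the left of the pressure-gradient force (low pressure on the right).
Rotating 225° by 90° counterclockwise gives 135° — the wind blows toward the southeast.

135°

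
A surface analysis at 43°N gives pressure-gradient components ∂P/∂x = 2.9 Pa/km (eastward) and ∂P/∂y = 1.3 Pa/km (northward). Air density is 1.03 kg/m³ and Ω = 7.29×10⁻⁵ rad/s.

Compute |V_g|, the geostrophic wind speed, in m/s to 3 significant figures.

Coriolis parameter at 43°N:
f = 2Ω sin φ = 2 × 7.29×10⁻⁵ × sin 43° = 9.94×10⁻⁵ s⁻¹
Component geostrophic relations (x east, y north):
u_g = −(1/(fρ)) ∂P/∂y,  v_g = (1/(fρ)) ∂P/∂x
u_g = −(1.3×10⁻³)/(9.94×10⁻⁵ × 1.03) = −12.7 m/s;  v_g = (2.9×10⁻³)/(9.94×10⁻⁵ × 1.03) = 28.3 m/s
|V_g| = √(u_g² + v_g²) = 31.0 m/s

31.0 m/s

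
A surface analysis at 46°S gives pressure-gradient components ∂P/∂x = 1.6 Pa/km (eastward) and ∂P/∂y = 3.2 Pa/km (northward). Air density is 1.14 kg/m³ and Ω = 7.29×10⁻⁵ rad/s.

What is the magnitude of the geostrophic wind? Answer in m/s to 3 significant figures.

Coriolis parameter at 46°S:
f = 2Ω sin φ = 2 × 7.29×10⁻⁵ × sin 46° = 1.05×10⁻⁴ s⁻¹
In the Southern Hemisphere f is negative: f = −1.05×10⁻⁴ s⁻¹.
Component geostrophic relations (x east, y north):
u_g = −(1/(fρ)) ∂P/∂y,  v_g = (1/(fρ)) ∂P/∂x
u_g = −(3.2×10⁻³)/(−1.05×10⁻⁴ × 1.14) = 26.8 m/s;  v_g = (1.6×10⁻³)/(−1.05×10⁻⁴ × 1.14) = −13.4 m/s
|V_g| = √(u_g² + v_g²) = 29.9 m/s

29.9 m/s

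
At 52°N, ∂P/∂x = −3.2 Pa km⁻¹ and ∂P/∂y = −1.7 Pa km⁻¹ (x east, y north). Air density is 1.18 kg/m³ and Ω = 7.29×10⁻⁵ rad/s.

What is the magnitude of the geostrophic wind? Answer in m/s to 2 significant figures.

Coriolis parameter at 52°N:
f = 2Ω sin φ = 2 × 7.29×10⁻⁵ × sin 52° = 1.15×10⁻⁴ s⁻¹
Component geostrophic relations (x east, y north):
u_g = −(1/(fρ)) ∂P/∂y,  v_g = (1/(fρ)) ∂P/∂x
u_g = −(−1.7×10⁻³)/(1.15×10⁻⁴ × 1.18) = 12.5 m/s;  v_g = (−3.2×10⁻³)/(1.15×10⁻⁴ × 1.18) = −23.6 m/s
|V_g| = √(u_g² + v_g²) = 26.7 m/s

27 m/s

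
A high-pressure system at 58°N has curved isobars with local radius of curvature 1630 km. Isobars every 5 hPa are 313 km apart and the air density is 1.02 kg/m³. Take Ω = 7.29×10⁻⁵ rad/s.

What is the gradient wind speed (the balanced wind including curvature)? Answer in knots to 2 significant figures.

Coriolis parameter at 58°N:
f = 2Ω sin φ = 2 × 7.29×10⁻⁵ × sin 58° = 1.24×10⁻⁴ s⁻¹
Pressure gradient: |∂P/∂n| = 500 Pa / 313000 m = 1.60×10⁻³ Pa/m
Geostrophic speed: V_g = |∂P/∂n|/(fρ) = 1.60×10⁻³/(1.24×10⁻⁴ × 1.02) = 12.7 m/s
Around a high, pressure-gradient force acts outward with centrifugal, so Coriolis balances both:
fV = (1/ρ)|∂P/∂n| + V²/R  →  V² − fR·V + fR·V_g = 0
With fR = 1.24×10⁻⁴ × 1630×10³ m = 202 m/s:
V = [fR − √((fR)² − 4 fR V_g)]/2 = [202 − √(202² − 4×202×12.7)]/2 = 13.6 m/s
Supergeostrophic (V > V_g = 12.7 m/s), as expected around a high.
Converting: 13.6 m/s × 1.944 = 26 knots

26 knots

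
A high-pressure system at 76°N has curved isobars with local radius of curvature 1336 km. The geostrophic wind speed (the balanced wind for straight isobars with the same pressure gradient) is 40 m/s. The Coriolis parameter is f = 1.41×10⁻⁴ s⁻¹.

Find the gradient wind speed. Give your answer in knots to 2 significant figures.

Around a high, pressure-gradient force acts outward with centrifugal, so Coriolis balances both:
fV = (1/ρ)|∂P/∂n| + V²/R  →  V² − fR·V + fR·V_g = 0
With fR = 1.41×10⁻⁴ × 1336×10³ m = 188 m/s:
V = [fR − √((fR)² − 4 fR V_g)]/2 = [188 − √(188² − 4×188×40)]/2 = 57.6 m/s
Supergeostrophic (V > V_g = 40 m/s), as expected around a high.
Converting: 57.6 m/s × 1.944 = 110 knots

110 knots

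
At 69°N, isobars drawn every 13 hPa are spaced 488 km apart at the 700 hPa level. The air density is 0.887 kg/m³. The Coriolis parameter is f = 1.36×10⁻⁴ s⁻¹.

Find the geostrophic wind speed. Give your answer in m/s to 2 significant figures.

Pressure gradient: |∂P/∂n| = 1300 Pa / 488000 m = 2.66×10⁻³ Pa/m
Geostrophic balance (pressure-gradient force = Coriolis force):
V_g = (1/(fρ)) |∂P/∂n| = 2.66×10⁻³ / (1.36×10⁻⁴ × 0.887) = 22.1 m/s

22 m/s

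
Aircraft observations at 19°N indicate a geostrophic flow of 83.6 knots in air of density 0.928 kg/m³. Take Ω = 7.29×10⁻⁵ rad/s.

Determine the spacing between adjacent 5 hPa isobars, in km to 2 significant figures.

260 km

Coriolis parameter at 19°N:
f = 2Ω sin φ = 2 × 7.29×10⁻⁵ × sin 19° = 4.75×10⁻⁵ s⁻¹
Wind speed in SI: 83.6 knots = 43.0 m/s
Geostrophic balance rearranged: |∂P/∂n| = f ρ V_g
|∂P/∂n| = 4.75×10⁻⁵ × 0.928 × 43.0 = 1.89×10⁻³ Pa/m
Isobar spacing: Δn = ΔP/|∂P/∂n| = 500 Pa / 1.89×10⁻³ Pa/m = 263924 m ≈ 260 km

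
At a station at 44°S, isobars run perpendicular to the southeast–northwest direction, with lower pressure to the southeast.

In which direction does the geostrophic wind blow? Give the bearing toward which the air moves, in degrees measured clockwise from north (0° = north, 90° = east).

045°

The pressure-gradient force points toward the southeast (bearing 135°).
Geostrophic balance: in the Southern Hemisphere the Coriolis force deflects motion to the left, so the geostrophic wind blows 90° to the left of the pressure-gradient force (low pressure on the right).
Rotating 135° by 90° counterclockwise gives 045° — the wind blows toward the northeast.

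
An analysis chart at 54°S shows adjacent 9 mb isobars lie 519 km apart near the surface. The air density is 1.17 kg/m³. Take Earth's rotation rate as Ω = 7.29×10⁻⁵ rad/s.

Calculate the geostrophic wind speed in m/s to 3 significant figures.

12.6 m/s

Coriolis parameter at 54°S:
f = 2Ω sin φ = 2 × 7.29×10⁻⁵ × sin 54° = 1.18×10⁻⁴ s⁻¹
Pressure gradient: |∂P/∂n| = 900 Pa / 519000 m = 1.73×10⁻³ Pa/m
Geostrophic balance (pressure-gradient force = Coriolis force):
V_g = (1/(fρ)) |∂P/∂n| = 1.73×10⁻³ / (1.18×10⁻⁴ × 1.17) = 12.6 m/s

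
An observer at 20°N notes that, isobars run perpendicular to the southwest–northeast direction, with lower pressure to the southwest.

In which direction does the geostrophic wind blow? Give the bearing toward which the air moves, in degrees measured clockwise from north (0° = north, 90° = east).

315°

The pressure-gradient force points toward the southwest (bearing 225°).
Geostrophic balance: in the Northern Hemisphere the Coriolis force deflects motion to the right, so the geostrophic wind blows 90° to the right of the pressure-gradient force (low pressure on the left).
Rotating 225° by 90° clockwise gives 315° — the wind blows toward the northwest.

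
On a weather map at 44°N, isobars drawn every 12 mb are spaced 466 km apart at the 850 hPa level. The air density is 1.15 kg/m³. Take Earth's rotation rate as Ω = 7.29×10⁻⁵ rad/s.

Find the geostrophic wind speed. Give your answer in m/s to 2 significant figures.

Coriolis parameter at 44°N:
f = 2Ω sin φ = 2 × 7.29×10⁻⁵ × sin 44° = 1.01×10⁻⁴ s⁻¹
Pressure gradient: |∂P/∂n| = 1200 Pa / 466000 m = 2.58×10⁻³ Pa/m
Geostrophic balance (pressure-gradient force = Coriolis force):
V_g = (1/(fρ)) |∂P/∂n| = 2.58×10⁻³ / (1.01×10⁻⁴ × 1.15) = 22.1 m/s

22 m/s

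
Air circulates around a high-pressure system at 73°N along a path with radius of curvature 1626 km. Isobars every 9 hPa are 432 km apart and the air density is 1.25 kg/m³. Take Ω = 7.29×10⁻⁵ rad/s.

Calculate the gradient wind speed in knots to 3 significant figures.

24.6 knots

Coriolis parameter at 73°N:
f = 2Ω sin φ = 2 × 7.29×10⁻⁵ × sin 73° = 1.39×10⁻⁴ s⁻¹
Pressure gradient: |∂P/∂n| = 900 Pa / 432000 m = 2.08×10⁻³ Pa/m
Geostrophic speed: V_g = |∂P/∂n|/(fρ) = 2.08×10⁻³/(1.39×10⁻⁴ × 1.25) = 12.0 m/s
Around a high, pressure-gradient force acts outward with centrifugal, so Coriolis balances both:
fV = (1/ρ)|∂P/∂n| + V²/R  →  V² − fR·V + fR·V_g = 0
With fR = 1.39×10⁻⁴ × 1626×10³ m = 227 m/s:
V = [fR − √((fR)² − 4 fR V_g)]/2 = [227 − √(227² − 4×227×12)]/2 = 12.7 m/s
Supergeostrophic (V > V_g = 12 m/s), as expected around a high.
Converting: 12.7 m/s × 1.944 = 24.6 knots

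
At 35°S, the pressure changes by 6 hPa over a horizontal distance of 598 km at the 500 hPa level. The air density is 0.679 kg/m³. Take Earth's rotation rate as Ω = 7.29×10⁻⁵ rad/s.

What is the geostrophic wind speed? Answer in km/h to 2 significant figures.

64 km/h

Coriolis parameter at 35°S:
f = 2Ω sin φ = 2 × 7.29×10⁻⁵ × sin 35° = 8.36×10⁻⁵ s⁻¹
Pressure gradient: |∂P/∂n| = 600 Pa / 598000 m = 1.00×10⁻³ Pa/m
Geostrophic balance (pressure-gradient force = Coriolis force):
V_g = (1/(fρ)) |∂P/∂n| = 1.00×10⁻³ / (8.36×10⁻⁵ × 0.679) = 17.7 m/s
Converting: 17.7 m/s × 3.6 = 64 km/h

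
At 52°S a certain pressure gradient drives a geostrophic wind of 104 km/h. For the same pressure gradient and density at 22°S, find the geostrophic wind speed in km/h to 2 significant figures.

With the same pressure gradient and density, V_g ∝ 1/f ∝ 1/sin φ.
V₂ = V₁ · sin φ₁ / sin φ₂ = 104 × sin 52° / sin 22°
V₂ = 104 × 0.7880/0.3746 = 220 km/h

220 km/h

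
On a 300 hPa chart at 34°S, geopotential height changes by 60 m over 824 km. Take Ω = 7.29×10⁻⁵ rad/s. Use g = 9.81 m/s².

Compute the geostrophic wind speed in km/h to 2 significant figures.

Coriolis parameter at 34°S:
f = 2Ω sin φ = 2 × 7.29×10⁻⁵ × sin 34° = 8.15×10⁻⁵ s⁻¹
Height gradient: |∂Z/∂n| = 60 m / 824000 m = 7.28×10⁻⁵
On a pressure surface, geostrophic balance gives V_g = (g/f)|∂Z/∂n|:
V_g = 9.81 × 7.28×10⁻⁵ / 8.15×10⁻⁵ = 8.76 m/s
Converting: 8.76 m/s × 3.6 = 32 km/h

32 km/h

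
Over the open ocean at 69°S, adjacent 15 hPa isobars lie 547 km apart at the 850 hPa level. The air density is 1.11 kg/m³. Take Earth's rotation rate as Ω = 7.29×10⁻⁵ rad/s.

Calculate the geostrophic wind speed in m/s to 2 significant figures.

Coriolis parameter at 69°S:
f = 2Ω sin φ = 2 × 7.29×10⁻⁵ × sin 69° = 1.36×10⁻⁴ s⁻¹
Pressure gradient: |∂P/∂n| = 1500 Pa / 547000 m = 2.74×10⁻³ Pa/m
Geostrophic balance (pressure-gradient force = Coriolis force):
V_g = (1/(fρ)) |∂P/∂n| = 2.74×10⁻³ / (1.36×10⁻⁴ × 1.11) = 18.1 m/s

18 m/s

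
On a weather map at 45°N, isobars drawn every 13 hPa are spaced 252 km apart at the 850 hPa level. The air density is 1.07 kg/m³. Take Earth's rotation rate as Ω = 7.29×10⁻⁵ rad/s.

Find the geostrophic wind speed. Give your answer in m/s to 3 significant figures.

Coriolis parameter at 45°N:
f = 2Ω sin φ = 2 × 7.29×10⁻⁵ × sin 45° = 1.03×10⁻⁴ s⁻¹
Pressure gradient: |∂P/∂n| = 1300 Pa / 252000 m = 5.16×10⁻³ Pa/m
Geostrophic balance (pressure-gradient force = Coriolis force):
V_g = (1/(fρ)) |∂P/∂n| = 5.16×10⁻³ / (1.03×10⁻⁴ × 1.07) = 46.8 m/s

46.8 m/s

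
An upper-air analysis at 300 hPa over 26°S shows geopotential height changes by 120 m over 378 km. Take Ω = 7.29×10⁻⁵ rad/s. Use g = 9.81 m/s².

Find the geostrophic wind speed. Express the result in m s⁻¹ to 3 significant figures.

Coriolis parameter at 26°S:
f = 2Ω sin φ = 2 × 7.29×10⁻⁵ × sin 26° = 6.39×10⁻⁵ s⁻¹
Height gradient: |∂Z/∂n| = 120 m / 378000 m = 3.17×10⁻⁴
On a pressure surface, geostrophic balance gives V_g = (g/f)|∂Z/∂n|:
V_g = 9.81 × 3.17×10⁻⁴ / 6.39×10⁻⁵ = 48.7 m/s

48.7 m s⁻¹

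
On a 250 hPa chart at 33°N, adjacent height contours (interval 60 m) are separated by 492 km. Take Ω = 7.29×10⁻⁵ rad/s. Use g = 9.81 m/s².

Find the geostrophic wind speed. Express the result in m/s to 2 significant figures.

Coriolis parameter at 33°N:
f = 2Ω sin φ = 2 × 7.29×10⁻⁵ × sin 33° = 7.94×10⁻⁵ s⁻¹
Height gradient: |∂Z/∂n| = 60 m / 492000 m = 1.22×10⁻⁴
On a pressure surface, geostrophic balance gives V_g = (g/f)|∂Z/∂n|:
V_g = 9.81 × 1.22×10⁻⁴ / 7.94×10⁻⁵ = 15.1 m/s

15 m/s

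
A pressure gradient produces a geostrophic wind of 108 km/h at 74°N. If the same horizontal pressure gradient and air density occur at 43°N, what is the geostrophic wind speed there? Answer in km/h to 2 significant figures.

With the same pressure gradient and density, V_g ∝ 1/f ∝ 1/sin φ.
V₂ = V₁ · sin φ₁ / sin φ₂ = 108 × sin 74° / sin 43°
V₂ = 108 × 0.9613/0.6820 = 150 km/h

150 km/h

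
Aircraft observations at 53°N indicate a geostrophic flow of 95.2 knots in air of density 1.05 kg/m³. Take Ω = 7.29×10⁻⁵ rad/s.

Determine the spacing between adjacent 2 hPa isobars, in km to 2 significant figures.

Coriolis parameter at 53°N:
f = 2Ω sin φ = 2 × 7.29×10⁻⁵ × sin 53° = 1.16×10⁻⁴ s⁻¹
Wind speed in SI: 95.2 knots = 49.0 m/s
Geostrophic balance rearranged: |∂P/∂n| = f ρ V_g
|∂P/∂n| = 1.16×10⁻⁴ × 1.05 × 49.0 = 5.99×10⁻³ Pa/m
Isobar spacing: Δn = ΔP/|∂P/∂n| = 200 Pa / 5.99×10⁻³ Pa/m = 33401 m ≈ 33 km

33 km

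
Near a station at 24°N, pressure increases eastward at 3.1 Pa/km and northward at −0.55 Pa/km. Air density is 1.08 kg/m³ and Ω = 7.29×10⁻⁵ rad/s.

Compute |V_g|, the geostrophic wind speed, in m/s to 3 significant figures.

49.2 m/s

Coriolis parameter at 24°N:
f = 2Ω sin φ = 2 × 7.29×10⁻⁵ × sin 24° = 5.93×10⁻⁵ s⁻¹
Component geostrophic relations (x east, y north):
u_g = −(1/(fρ)) ∂P/∂y,  v_g = (1/(fρ)) ∂P/∂x
u_g = −(−0.55×10⁻³)/(5.93×10⁻⁵ × 1.08) = 8.59 m/s;  v_g = (3.1×10⁻³)/(5.93×10⁻⁵ × 1.08) = 48.4 m/s
|V_g| = √(u_g² + v_g²) = 49.2 m/s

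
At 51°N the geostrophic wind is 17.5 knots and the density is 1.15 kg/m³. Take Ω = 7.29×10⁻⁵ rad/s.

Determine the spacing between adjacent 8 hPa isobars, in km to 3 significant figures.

Coriolis parameter at 51°N:
f = 2Ω sin φ = 2 × 7.29×10⁻⁵ × sin 51° = 1.13×10⁻⁴ s⁻¹
Wind speed in SI: 17.5 knots = 9.00 m/s
Geostrophic balance rearranged: |∂P/∂n| = f ρ V_g
|∂P/∂n| = 1.13×10⁻⁴ × 1.15 × 9.00 = 1.17×10⁻³ Pa/m
Isobar spacing: Δn = ΔP/|∂P/∂n| = 800 Pa / 1.17×10⁻³ Pa/m = 681955 m ≈ 682 km

682 km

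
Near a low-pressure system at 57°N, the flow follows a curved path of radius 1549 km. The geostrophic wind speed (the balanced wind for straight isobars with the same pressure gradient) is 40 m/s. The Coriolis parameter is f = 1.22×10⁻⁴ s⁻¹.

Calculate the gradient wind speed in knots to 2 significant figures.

66 knots

Around a low, centrifugal force acts outward with Coriolis, so pressure-gradient force balances both:
(1/ρ)|∂P/∂n| = fV + V²/R  →  V² + fR·V − fR·V_g = 0
With fR = 1.22×10⁻⁴ × 1549×10³ m = 189 m/s:
V = [−fR + √((fR)² + 4 fR V_g)]/2 = [−189 + √(189² + 4×189×40)]/2 = 33.9 m/s
Subgeostrophic (V < V_g = 40 m/s), as expected around a low.
Converting: 33.9 m/s × 1.944 = 66 knots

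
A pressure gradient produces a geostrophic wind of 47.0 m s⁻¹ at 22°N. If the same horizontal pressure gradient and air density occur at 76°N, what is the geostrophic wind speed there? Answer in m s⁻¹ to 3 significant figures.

18.1 m s⁻¹

With the same pressure gradient and density, V_g ∝ 1/f ∝ 1/sin φ.
V₂ = V₁ · sin φ₁ / sin φ₂ = 47.0 × sin 22° / sin 76°
V₂ = 47.0 × 0.3746/0.9703 = 18.1 m s⁻¹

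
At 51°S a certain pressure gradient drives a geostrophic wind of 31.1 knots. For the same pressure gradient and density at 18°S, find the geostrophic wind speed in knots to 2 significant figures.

With the same pressure gradient and density, V_g ∝ 1/f ∝ 1/sin φ.
V₂ = V₁ · sin φ₁ / sin φ₂ = 31.1 × sin 51° / sin 18°
V₂ = 31.1 × 0.7771/0.3090 = 78 knots

78 knots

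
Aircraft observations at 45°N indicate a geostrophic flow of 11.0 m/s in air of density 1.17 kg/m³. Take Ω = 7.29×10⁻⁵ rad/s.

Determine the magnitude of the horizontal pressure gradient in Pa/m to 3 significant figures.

1.33×10⁻³ Pa/m

Coriolis parameter at 45°N:
f = 2Ω sin φ = 2 × 7.29×10⁻⁵ × sin 45° = 1.03×10⁻⁴ s⁻¹
Geostrophic balance rearranged: |∂P/∂n| = f ρ V_g
|∂P/∂n| = 1.03×10⁻⁴ × 1.17 × 11.0 = 1.33×10⁻³ Pa/m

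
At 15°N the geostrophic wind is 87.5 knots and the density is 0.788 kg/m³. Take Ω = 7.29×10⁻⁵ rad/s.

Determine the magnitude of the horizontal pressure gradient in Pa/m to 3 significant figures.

1.34×10⁻³ Pa/m

Coriolis parameter at 15°N:
f = 2Ω sin φ = 2 × 7.29×10⁻⁵ × sin 15° = 3.77×10⁻⁵ s⁻¹
Wind speed in SI: 87.5 knots = 45.0 m/s
Geostrophic balance rearranged: |∂P/∂n| = f ρ V_g
|∂P/∂n| = 3.77×10⁻⁵ × 0.788 × 45.0 = 1.34×10⁻³ Pa/m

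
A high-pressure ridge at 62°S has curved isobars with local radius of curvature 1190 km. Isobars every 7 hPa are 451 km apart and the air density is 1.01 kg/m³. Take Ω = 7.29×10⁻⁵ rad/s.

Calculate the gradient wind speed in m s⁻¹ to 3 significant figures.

13.0 m s⁻¹

Coriolis parameter at 62°S:
f = 2Ω sin φ = 2 × 7.29×10⁻⁵ × sin 62° = 1.29×10⁻⁴ s⁻¹
Pressure gradient: |∂P/∂n| = 700 Pa / 451000 m = 1.55×10⁻³ Pa/m
Geostrophic speed: V_g = |∂P/∂n|/(fρ) = 1.55×10⁻³/(1.29×10⁻⁴ × 1.01) = 11.9 m/s
Around a high, pressure-gradient force acts outward with centrifugal, so Coriolis balances both:
fV = (1/ρ)|∂P/∂n| + V²/R  →  V² − fR·V + fR·V_g = 0
With fR = 1.29×10⁻⁴ × 1190×10³ m = 153 m/s:
V = [fR − √((fR)² − 4 fR V_g)]/2 = [153 − √(153² − 4×153×11.9)]/2 = 13 m/s
Supergeostrophic (V > V_g = 11.9 m/s), as expected around a high.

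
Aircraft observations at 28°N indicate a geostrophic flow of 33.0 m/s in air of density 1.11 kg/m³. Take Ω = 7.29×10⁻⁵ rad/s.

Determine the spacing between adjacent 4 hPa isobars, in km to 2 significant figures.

Coriolis parameter at 28°N:
f = 2Ω sin φ = 2 × 7.29×10⁻⁵ × sin 28° = 6.84×10⁻⁵ s⁻¹
Geostrophic balance rearranged: |∂P/∂n| = f ρ V_g
|∂P/∂n| = 6.84×10⁻⁵ × 1.11 × 33.0 = 2.51×10⁻³ Pa/m
Isobar spacing: Δn = ΔP/|∂P/∂n| = 400 Pa / 2.51×10⁻³ Pa/m = 159535 m ≈ 160 km

160 km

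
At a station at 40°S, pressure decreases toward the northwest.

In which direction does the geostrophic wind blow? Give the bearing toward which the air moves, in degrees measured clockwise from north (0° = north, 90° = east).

225°

The pressure-gradient force points toward the northwest (bearing 315°).
Geostrophic balance: in the Southern Hemisphere the Coriolis force deflects motion to the left, so the geostrophic wind blows 90° to the left of the pressure-gradient force (low pressure on the right).
Rotating 315° by 90° counterclockwise gives 225° — the wind blows toward the southwest.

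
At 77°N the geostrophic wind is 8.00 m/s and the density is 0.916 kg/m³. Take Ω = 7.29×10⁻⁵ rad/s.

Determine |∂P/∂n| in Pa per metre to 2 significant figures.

1.0×10⁻³ Pa/m

Coriolis parameter at 77°N:
f = 2Ω sin φ = 2 × 7.29×10⁻⁵ × sin 77° = 1.42×10⁻⁴ s⁻¹
Geostrophic balance rearranged: |∂P/∂n| = f ρ V_g
|∂P/∂n| = 1.42×10⁻⁴ × 0.916 × 8.00 = 1.04×10⁻³ Pa/m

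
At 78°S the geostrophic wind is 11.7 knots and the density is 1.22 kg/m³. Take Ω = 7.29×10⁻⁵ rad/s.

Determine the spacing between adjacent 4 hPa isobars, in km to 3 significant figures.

Coriolis parameter at 78°S:
f = 2Ω sin φ = 2 × 7.29×10⁻⁵ × sin 78° = 1.43×10⁻⁴ s⁻¹
Wind speed in SI: 11.7 knots = 6.02 m/s
Geostrophic balance rearranged: |∂P/∂n| = f ρ V_g
|∂P/∂n| = 1.43×10⁻⁴ × 1.22 × 6.02 = 1.05×10⁻³ Pa/m
Isobar spacing: Δn = ΔP/|∂P/∂n| = 400 Pa / 1.05×10⁻³ Pa/m = 381957 m ≈ 382 km

382 km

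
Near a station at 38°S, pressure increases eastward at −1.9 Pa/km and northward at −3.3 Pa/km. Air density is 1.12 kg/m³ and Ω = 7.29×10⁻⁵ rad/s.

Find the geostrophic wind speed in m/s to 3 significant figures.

Coriolis parameter at 38°S:
f = 2Ω sin φ = 2 × 7.29×10⁻⁵ × sin 38° = 8.98×10⁻⁵ s⁻¹
In the Southern Hemisphere f is negative: f = −8.98×10⁻⁵ s⁻¹.
Component geostrophic relations (x east, y north):
u_g = −(1/(fρ)) ∂P/∂y,  v_g = (1/(fρ)) ∂P/∂x
u_g = −(−3.3×10⁻³)/(−8.98×10⁻⁵ × 1.12) = −32.8 m/s;  v_g = (−1.9×10⁻³)/(−8.98×10⁻⁵ × 1.12) = 18.9 m/s
|V_g| = √(u_g² + v_g²) = 37.9 m/s

37.9 m/s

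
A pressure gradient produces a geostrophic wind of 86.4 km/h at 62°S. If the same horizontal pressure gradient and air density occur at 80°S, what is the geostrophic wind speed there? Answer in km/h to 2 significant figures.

With the same pressure gradient and density, V_g ∝ 1/f ∝ 1/sin φ.
V₂ = V₁ · sin φ₁ / sin φ₂ = 86.4 × sin 62° / sin 80°
V₂ = 86.4 × 0.8829/0.9848 = 77 km/h

77 km/h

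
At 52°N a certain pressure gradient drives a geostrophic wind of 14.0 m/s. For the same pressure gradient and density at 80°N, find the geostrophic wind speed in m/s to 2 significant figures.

With the same pressure gradient and density, V_g ∝ 1/f ∝ 1/sin φ.
V₂ = V₁ · sin φ₁ / sin φ₂ = 14.0 × sin 52° / sin 80°
V₂ = 14.0 × 0.7880/0.9848 = 11 m/s

11 m/s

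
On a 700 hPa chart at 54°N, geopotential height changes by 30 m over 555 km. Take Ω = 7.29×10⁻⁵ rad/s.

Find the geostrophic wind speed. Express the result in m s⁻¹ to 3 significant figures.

Coriolis parameter at 54°N:
f = 2Ω sin φ = 2 × 7.29×10⁻⁵ × sin 54° = 1.18×10⁻⁴ s⁻¹
Height gradient: |∂Z/∂n| = 30 m / 555000 m = 5.41×10⁻⁵
On a pressure surface, geostrophic balance gives V_g = (g/f)|∂Z/∂n|:
V_g = 9.81 × 5.41×10⁻⁵ / 1.18×10⁻⁴ = 4.50 m/s

4.50 m s⁻¹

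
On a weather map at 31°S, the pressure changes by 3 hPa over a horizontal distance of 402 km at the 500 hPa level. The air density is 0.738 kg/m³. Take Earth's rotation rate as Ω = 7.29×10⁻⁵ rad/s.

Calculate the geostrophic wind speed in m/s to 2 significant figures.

13 m/s

Coriolis parameter at 31°S:
f = 2Ω sin φ = 2 × 7.29×10⁻⁵ × sin 31° = 7.51×10⁻⁵ s⁻¹
Pressure gradient: |∂P/∂n| = 300 Pa / 402000 m = 7.46×10⁻⁴ Pa/m
Geostrophic balance (pressure-gradient force = Coriolis force):
V_g = (1/(fρ)) |∂P/∂n| = 7.46×10⁻⁴ / (7.51×10⁻⁵ × 0.738) = 13.5 m/s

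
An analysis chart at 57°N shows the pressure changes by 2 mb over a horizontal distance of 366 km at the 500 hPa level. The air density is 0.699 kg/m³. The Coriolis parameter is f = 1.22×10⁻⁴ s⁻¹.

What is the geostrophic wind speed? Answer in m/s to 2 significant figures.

6.4 m/s

Pressure gradient: |∂P/∂n| = 200 Pa / 366000 m = 5.46×10⁻⁴ Pa/m
Geostrophic balance (pressure-gradient force = Coriolis force):
V_g = (1/(fρ)) |∂P/∂n| = 5.46×10⁻⁴ / (1.22×10⁻⁴ × 0.699) = 6.41 m/s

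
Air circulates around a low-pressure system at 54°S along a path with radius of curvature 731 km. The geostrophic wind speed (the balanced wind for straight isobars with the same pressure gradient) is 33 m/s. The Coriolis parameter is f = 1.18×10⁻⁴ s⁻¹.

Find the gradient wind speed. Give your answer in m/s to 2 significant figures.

Around a low, centrifugal force acts outward with Coriolis, so pressure-gradient force balances both:
(1/ρ)|∂P/∂n| = fV + V²/R  →  V² + fR·V − fR·V_g = 0
With fR = 1.18×10⁻⁴ × 731×10³ m = 86.3 m/s:
V = [−fR + √((fR)² + 4 fR V_g)]/2 = [−86.3 + √(86.3² + 4×86.3×33)]/2 = 25.5 m/s
Subgeostrophic (V < V_g = 33 m/s), as expected around a low.

25 m/s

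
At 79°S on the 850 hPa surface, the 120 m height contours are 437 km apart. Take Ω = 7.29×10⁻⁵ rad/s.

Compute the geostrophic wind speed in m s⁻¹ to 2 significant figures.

Coriolis parameter at 79°S:
f = 2Ω sin φ = 2 × 7.29×10⁻⁵ × sin 79° = 1.43×10⁻⁴ s⁻¹
Height gradient: |∂Z/∂n| = 120 m / 437000 m = 2.75×10⁻⁴
On a pressure surface, geostrophic balance gives V_g = (g/f)|∂Z/∂n|:
V_g = 9.81 × 2.75×10⁻⁴ / 1.43×10⁻⁴ = 18.8 m/s

19 m s⁻¹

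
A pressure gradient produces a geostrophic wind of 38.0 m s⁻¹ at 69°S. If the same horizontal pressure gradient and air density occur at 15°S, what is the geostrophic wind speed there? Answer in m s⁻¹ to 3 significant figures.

137 m s⁻¹

With the same pressure gradient and density, V_g ∝ 1/f ∝ 1/sin φ.
V₂ = V₁ · sin φ₁ / sin φ₂ = 38.0 × sin 69° / sin 15°
V₂ = 38.0 × 0.9336/0.2588 = 137 m s⁻¹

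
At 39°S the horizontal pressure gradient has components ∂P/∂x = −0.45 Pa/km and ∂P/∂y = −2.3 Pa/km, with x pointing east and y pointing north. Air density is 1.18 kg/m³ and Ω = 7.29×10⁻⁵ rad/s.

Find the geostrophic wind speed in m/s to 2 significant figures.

Coriolis parameter at 39°S:
f = 2Ω sin φ = 2 × 7.29×10⁻⁵ × sin 39° = 9.18×10⁻⁵ s⁻¹
In the Southern Hemisphere f is negative: f = −9.18×10⁻⁵ s⁻¹.
Component geostrophic relations (x east, y north):
u_g = −(1/(fρ)) ∂P/∂y,  v_g = (1/(fρ)) ∂P/∂x
u_g = −(−2.3×10⁻³)/(−9.18×10⁻⁵ × 1.18) = −21.2 m/s;  v_g = (−0.45×10⁻³)/(−9.18×10⁻⁵ × 1.18) = 4.16 m/s
|V_g| = √(u_g² + v_g²) = 21.6 m/s

22 m/s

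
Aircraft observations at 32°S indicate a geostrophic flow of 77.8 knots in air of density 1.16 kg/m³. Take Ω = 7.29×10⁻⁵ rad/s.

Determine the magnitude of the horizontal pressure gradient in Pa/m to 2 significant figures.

Coriolis parameter at 32°S:
f = 2Ω sin φ = 2 × 7.29×10⁻⁵ × sin 32° = 7.73×10⁻⁵ s⁻¹
Wind speed in SI: 77.8 knots = 40.0 m/s
Geostrophic balance rearranged: |∂P/∂n| = f ρ V_g
|∂P/∂n| = 7.73×10⁻⁵ × 1.16 × 40.0 = 3.59×10⁻³ Pa/m

3.6×10⁻³ Pa/m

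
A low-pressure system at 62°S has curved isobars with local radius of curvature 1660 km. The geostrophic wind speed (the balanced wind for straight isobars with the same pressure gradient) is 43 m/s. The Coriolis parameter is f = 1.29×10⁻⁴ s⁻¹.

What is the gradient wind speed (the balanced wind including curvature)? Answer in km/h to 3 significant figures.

132 km/h

Around a low, centrifugal force acts outward with Coriolis, so pressure-gradient force balances both:
(1/ρ)|∂P/∂n| = fV + V²/R  →  V² + fR·V − fR·V_g = 0
With fR = 1.29×10⁻⁴ × 1660×10³ m = 214 m/s:
V = [−fR + √((fR)² + 4 fR V_g)]/2 = [−214 + √(214² + 4×214×43)]/2 = 36.7 m/s
Subgeostrophic (V < V_g = 43 m/s), as expected around a low.
Converting: 36.7 m/s × 3.6 = 132 km/h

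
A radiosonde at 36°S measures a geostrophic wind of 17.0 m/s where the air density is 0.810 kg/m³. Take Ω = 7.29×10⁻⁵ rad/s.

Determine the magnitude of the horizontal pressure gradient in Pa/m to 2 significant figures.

Coriolis parameter at 36°S:
f = 2Ω sin φ = 2 × 7.29×10⁻⁵ × sin 36° = 8.57×10⁻⁵ s⁻¹
Geostrophic balance rearranged: |∂P/∂n| = f ρ V_g
|∂P/∂n| = 8.57×10⁻⁵ × 0.810 × 17.0 = 1.18×10⁻³ Pa/m

1.2×10⁻³ Pa/m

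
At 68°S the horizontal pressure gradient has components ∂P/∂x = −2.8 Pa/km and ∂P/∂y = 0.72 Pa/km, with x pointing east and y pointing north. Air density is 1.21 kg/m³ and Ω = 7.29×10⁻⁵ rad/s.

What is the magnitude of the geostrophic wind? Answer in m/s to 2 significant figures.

18 m/s

Coriolis parameter at 68°S:
f = 2Ω sin φ = 2 × 7.29×10⁻⁵ × sin 68° = 1.35×10⁻⁴ s⁻¹
In the Southern Hemisphere f is negative: f = −1.35×10⁻⁴ s⁻¹.
Component geostrophic relations (x east, y north):
u_g = −(1/(fρ)) ∂P/∂y,  v_g = (1/(fρ)) ∂P/∂x
u_g = −(0.72×10⁻³)/(−1.35×10⁻⁴ × 1.21) = 4.40 m/s;  v_g = (−2.8×10⁻³)/(−1.35×10⁻⁴ × 1.21) = 17.1 m/s
|V_g| = √(u_g² + v_g²) = 17.7 m/s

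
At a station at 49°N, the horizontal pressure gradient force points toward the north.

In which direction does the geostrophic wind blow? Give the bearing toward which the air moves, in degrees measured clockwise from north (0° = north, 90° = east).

090°

The pressure-gradient force points toward the north (bearing 000°).
Geostrophic balance: in the Northern Hemisphere the Coriolis force deflects motion to the right, so the geostrophic wind blows 90° to the right of the pressure-gradient force (low pressure on the left).
Rotating 000° by 90° clockwise gives 090° — the wind blows toward the east.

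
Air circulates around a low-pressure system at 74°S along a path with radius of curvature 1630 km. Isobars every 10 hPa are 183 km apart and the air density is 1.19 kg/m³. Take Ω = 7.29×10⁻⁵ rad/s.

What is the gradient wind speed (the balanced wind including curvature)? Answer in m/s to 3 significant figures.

29.1 m/s

Coriolis parameter at 74°S:
f = 2Ω sin φ = 2 × 7.29×10⁻⁵ × sin 74° = 1.40×10⁻⁴ s⁻¹
Pressure gradient: |∂P/∂n| = 1000 Pa / 183000 m = 5.46×10⁻³ Pa/m
Geostrophic speed: V_g = |∂P/∂n|/(fρ) = 5.46×10⁻³/(1.40×10⁻⁴ × 1.19) = 32.8 m/s
Around a low, centrifugal force acts outward with Coriolis, so pressure-gradient force balances both:
(1/ρ)|∂P/∂n| = fV + V²/R  →  V² + fR·V − fR·V_g = 0
With fR = 1.40×10⁻⁴ × 1630×10³ m = 228 m/s:
V = [−fR + √((fR)² + 4 fR V_g)]/2 = [−228 + √(228² + 4×228×32.8)]/2 = 29.1 m/s
Subgeostrophic (V < V_g = 32.8 m/s), as expected around a low.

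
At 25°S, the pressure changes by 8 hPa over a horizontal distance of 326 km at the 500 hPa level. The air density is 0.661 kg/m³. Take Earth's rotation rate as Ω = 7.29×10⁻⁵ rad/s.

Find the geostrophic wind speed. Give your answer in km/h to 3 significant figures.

Coriolis parameter at 25°S:
f = 2Ω sin φ = 2 × 7.29×10⁻⁵ × sin 25° = 6.16×10⁻⁵ s⁻¹
Pressure gradient: |∂P/∂n| = 800 Pa / 326000 m = 2.45×10⁻³ Pa/m
Geostrophic balance (pressure-gradient force = Coriolis force):
V_g = (1/(fρ)) |∂P/∂n| = 2.45×10⁻³ / (6.16×10⁻⁵ × 0.661) = 60.3 m/s
Converting: 60.3 m/s × 3.6 = 217 km/h

217 km/h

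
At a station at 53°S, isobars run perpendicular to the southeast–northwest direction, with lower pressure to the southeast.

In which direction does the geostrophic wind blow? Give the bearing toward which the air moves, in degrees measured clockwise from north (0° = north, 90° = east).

The pressure-gradient force points toward the southeast (bearing 135°).
Geostrophic balance: in the Southern Hemisphere the Coriolis force deflects motion to the left, so the geostrophic wind blows 90° to the left of the pressure-gradient force (low pressure on the right).
Rotating 135° by 90° counterclockwise gives 045° — the wind blows toward the northeast.

045°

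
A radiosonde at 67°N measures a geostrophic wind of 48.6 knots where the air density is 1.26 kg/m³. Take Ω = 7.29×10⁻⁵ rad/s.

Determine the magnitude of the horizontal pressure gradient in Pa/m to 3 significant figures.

4.23×10⁻³ Pa/m

Coriolis parameter at 67°N:
f = 2Ω sin φ = 2 × 7.29×10⁻⁵ × sin 67° = 1.34×10⁻⁴ s⁻¹
Wind speed in SI: 48.6 knots = 25.0 m/s
Geostrophic balance rearranged: |∂P/∂n| = f ρ V_g
|∂P/∂n| = 1.34×10⁻⁴ × 1.26 × 25.0 = 4.23×10⁻³ Pa/m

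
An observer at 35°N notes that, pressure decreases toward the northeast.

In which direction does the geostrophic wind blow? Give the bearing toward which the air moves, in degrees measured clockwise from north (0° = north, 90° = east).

The pressure-gradient force points toward the northeast (bearing 045°).
Geostrophic balance: in the Northern Hemisphere the Coriolis force deflects motion to the right, so the geostrophic wind blows 90° to the right of the pressure-gradient force (low pressure on the left).
Rotating 045° by 90° clockwise gives 135° — the wind blows toward the southeast.

135°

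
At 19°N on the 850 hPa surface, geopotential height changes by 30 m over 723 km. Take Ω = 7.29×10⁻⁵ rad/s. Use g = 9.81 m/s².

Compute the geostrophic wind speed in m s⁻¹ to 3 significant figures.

Coriolis parameter at 19°N:
f = 2Ω sin φ = 2 × 7.29×10⁻⁵ × sin 19° = 4.75×10⁻⁵ s⁻¹
Height gradient: |∂Z/∂n| = 30 m / 723000 m = 4.15×10⁻⁵
On a pressure surface, geostrophic balance gives V_g = (g/f)|∂Z/∂n|:
V_g = 9.81 × 4.15×10⁻⁵ / 4.75×10⁻⁵ = 8.58 m/s

8.58 m s⁻¹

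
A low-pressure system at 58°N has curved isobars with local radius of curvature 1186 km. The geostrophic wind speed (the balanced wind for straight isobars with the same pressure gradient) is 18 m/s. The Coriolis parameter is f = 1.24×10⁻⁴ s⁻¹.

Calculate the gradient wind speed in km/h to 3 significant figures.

58.4 km/h

Around a low, centrifugal force acts outward with Coriolis, so pressure-gradient force balances both:
(1/ρ)|∂P/∂n| = fV + V²/R  →  V² + fR·V − fR·V_g = 0
With fR = 1.24×10⁻⁴ × 1186×10³ m = 147 m/s:
V = [−fR + √((fR)² + 4 fR V_g)]/2 = [−147 + √(147² + 4×147×18)]/2 = 16.2 m/s
Subgeostrophic (V < V_g = 18 m/s), as expected around a low.
Converting: 16.2 m/s × 3.6 = 58.4 km/h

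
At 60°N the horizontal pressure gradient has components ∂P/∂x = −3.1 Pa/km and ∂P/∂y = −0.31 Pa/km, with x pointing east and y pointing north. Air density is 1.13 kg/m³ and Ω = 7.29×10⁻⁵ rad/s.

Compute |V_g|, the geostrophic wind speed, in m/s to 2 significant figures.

22 m/s

Coriolis parameter at 60°N:
f = 2Ω sin φ = 2 × 7.29×10⁻⁵ × sin 60° = 1.26×10⁻⁴ s⁻¹
Component geostrophic relations (x east, y north):
u_g = −(1/(fρ)) ∂P/∂y,  v_g = (1/(fρ)) ∂P/∂x
u_g = −(−0.31×10⁻³)/(1.26×10⁻⁴ × 1.13) = 2.17 m/s;  v_g = (−3.1×10⁻³)/(1.26×10⁻⁴ × 1.13) = −21.7 m/s
|V_g| = √(u_g² + v_g²) = 21.8 m/s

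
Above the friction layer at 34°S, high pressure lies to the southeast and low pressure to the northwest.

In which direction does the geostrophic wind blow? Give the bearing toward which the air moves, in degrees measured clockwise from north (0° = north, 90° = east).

225°

The pressure-gradient force points toward the northwest (bearing 315°).
Geostrophic balance: in the Southern Hemisphere the Coriolis force deflects motion to the left, so the geostrophic wind blows 90° to the left of the pressure-gradient force (low pressure on the right).
Rotating 315° by 90° counterclockwise gives 225° — the wind blows toward the southwest.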